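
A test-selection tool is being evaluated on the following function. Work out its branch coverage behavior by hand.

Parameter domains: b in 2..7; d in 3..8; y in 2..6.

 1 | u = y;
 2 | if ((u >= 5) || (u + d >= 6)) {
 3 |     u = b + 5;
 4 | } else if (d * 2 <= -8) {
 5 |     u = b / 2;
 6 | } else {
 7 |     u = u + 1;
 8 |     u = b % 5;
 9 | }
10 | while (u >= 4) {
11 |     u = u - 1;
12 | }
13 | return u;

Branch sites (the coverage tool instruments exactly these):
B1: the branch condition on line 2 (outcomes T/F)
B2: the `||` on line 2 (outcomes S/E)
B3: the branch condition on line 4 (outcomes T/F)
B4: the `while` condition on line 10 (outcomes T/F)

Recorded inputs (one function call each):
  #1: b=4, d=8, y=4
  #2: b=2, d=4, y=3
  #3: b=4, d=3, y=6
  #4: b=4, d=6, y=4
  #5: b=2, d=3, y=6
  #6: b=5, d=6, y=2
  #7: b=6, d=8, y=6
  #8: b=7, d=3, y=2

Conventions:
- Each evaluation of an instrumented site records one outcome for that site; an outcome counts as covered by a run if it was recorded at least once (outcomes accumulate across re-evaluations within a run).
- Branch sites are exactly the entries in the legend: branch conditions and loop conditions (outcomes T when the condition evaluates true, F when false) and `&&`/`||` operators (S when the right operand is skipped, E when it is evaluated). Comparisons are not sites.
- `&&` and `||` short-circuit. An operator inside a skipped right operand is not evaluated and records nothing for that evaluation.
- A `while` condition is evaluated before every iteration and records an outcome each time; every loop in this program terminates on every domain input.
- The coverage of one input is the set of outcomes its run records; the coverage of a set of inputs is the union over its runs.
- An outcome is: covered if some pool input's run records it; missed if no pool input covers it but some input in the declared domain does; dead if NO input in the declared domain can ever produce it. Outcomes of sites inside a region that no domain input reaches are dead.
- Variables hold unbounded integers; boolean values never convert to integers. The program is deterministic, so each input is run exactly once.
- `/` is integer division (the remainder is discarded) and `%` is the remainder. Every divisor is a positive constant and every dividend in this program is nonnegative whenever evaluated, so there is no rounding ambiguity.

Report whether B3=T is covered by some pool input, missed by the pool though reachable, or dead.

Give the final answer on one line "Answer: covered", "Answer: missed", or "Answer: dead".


no pool input records B3=T
checking all 180 inputs in the declared domain: B3=T is never recorded -> dead
Answer: dead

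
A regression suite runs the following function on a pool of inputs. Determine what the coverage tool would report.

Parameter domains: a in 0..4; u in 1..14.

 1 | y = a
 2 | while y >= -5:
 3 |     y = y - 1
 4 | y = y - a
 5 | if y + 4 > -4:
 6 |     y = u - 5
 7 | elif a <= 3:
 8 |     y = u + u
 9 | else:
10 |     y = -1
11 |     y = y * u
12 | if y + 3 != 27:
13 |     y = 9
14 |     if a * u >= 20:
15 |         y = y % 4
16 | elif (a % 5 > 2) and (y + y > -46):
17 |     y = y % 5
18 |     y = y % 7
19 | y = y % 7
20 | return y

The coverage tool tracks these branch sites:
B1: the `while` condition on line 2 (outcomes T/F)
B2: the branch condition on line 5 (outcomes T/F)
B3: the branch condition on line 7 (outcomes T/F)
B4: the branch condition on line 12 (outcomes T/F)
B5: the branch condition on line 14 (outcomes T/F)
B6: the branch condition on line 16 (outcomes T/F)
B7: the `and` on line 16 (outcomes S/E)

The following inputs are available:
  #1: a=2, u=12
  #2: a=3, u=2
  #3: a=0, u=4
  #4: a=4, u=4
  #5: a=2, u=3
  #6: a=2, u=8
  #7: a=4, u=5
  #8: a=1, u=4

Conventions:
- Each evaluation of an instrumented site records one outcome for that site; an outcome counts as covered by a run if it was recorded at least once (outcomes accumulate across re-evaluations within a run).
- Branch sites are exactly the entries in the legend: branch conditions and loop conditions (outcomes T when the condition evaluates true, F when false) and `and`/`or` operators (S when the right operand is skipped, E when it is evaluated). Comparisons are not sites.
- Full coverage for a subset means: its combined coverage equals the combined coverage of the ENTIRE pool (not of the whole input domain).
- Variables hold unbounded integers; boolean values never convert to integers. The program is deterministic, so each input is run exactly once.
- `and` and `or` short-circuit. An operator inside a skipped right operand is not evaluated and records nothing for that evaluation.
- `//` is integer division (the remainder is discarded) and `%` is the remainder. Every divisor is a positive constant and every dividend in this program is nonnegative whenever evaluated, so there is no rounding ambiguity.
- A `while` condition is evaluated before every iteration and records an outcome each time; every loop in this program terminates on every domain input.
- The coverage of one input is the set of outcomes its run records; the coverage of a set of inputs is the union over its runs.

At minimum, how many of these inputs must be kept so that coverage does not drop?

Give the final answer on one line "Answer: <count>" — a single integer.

input #1 (a=2, u=12): covers B1=T, B1=F, B2=F, B3=T, B4=F, B6=F, B7=S
input #2 (a=3, u=2): covers B1=T, B1=F, B2=F, B3=T, B4=T, B5=F
input #3 (a=0, u=4): covers B1=T, B1=F, B2=T, B4=T, B5=F
input #4 (a=4, u=4): covers B1=T, B1=F, B2=F, B3=F, B4=T, B5=F
input #5 (a=2, u=3): covers B1=T, B1=F, B2=F, B3=T, B4=T, B5=F
input #6 (a=2, u=8): covers B1=T, B1=F, B2=F, B3=T, B4=T, B5=F
input #7 (a=4, u=5): covers B1=T, B1=F, B2=F, B3=F, B4=T, B5=T
input #8 (a=1, u=4): covers B1=T, B1=F, B2=T, B4=T, B5=F
pool-wide coverage (12 outcomes): B1=T, B1=F, B2=T, B2=F, B3=T, B3=F, B4=T, B4=F, B5=T, B5=F, B6=F, B7=S
every size-1 subset falls short of the 12 outcomes (best: 7/12)
every size-2 subset falls short of the 12 outcomes (best: 10/12)
the canonical winner is {1, 3, 7}: size 3, full 12-outcome coverage, earliest index list among size-3 covers

Answer: 3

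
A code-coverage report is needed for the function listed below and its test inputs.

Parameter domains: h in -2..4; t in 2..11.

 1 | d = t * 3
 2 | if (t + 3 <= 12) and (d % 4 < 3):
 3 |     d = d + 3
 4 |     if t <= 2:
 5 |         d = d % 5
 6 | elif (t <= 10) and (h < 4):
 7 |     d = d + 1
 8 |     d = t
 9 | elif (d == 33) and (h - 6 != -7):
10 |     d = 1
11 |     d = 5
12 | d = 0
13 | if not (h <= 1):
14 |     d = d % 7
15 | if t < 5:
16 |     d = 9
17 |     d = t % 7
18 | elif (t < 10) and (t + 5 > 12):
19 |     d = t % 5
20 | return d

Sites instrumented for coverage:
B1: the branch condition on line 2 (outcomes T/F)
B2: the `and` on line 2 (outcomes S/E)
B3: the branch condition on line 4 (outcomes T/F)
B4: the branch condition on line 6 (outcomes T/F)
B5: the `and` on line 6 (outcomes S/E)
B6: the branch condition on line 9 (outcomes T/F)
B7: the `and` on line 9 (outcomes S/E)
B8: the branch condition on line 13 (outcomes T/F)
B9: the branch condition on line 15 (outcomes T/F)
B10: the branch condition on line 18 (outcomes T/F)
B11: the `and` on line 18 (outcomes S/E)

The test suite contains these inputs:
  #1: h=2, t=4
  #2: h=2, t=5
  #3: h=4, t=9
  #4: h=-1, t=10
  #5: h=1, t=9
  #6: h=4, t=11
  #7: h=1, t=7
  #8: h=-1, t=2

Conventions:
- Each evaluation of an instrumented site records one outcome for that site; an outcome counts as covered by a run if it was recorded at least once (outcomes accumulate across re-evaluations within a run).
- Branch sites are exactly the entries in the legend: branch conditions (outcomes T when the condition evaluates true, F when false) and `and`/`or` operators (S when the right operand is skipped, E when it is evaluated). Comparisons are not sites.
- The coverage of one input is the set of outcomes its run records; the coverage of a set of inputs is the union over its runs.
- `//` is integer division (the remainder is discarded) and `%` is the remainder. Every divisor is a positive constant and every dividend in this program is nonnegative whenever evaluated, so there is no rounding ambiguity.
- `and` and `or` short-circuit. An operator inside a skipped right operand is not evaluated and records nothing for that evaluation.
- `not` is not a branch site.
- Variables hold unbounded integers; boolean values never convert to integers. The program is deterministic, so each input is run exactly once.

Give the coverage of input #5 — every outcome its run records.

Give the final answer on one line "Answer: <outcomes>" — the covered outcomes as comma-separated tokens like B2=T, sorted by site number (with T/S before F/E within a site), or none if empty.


Tracing the run of input #5 (h=1, t=9):
  B2->E, B1->F, B5->E, B4->T, B8->F, B9->F, B11->E, B10->T
as a set, this run covers: B1=F, B2=E, B4=T, B5=E, B8=F, B9=F, B10=T, B11=E
Answer: B1=F, B2=E, B4=T, B5=E, B8=F, B9=F, B10=T, B11=E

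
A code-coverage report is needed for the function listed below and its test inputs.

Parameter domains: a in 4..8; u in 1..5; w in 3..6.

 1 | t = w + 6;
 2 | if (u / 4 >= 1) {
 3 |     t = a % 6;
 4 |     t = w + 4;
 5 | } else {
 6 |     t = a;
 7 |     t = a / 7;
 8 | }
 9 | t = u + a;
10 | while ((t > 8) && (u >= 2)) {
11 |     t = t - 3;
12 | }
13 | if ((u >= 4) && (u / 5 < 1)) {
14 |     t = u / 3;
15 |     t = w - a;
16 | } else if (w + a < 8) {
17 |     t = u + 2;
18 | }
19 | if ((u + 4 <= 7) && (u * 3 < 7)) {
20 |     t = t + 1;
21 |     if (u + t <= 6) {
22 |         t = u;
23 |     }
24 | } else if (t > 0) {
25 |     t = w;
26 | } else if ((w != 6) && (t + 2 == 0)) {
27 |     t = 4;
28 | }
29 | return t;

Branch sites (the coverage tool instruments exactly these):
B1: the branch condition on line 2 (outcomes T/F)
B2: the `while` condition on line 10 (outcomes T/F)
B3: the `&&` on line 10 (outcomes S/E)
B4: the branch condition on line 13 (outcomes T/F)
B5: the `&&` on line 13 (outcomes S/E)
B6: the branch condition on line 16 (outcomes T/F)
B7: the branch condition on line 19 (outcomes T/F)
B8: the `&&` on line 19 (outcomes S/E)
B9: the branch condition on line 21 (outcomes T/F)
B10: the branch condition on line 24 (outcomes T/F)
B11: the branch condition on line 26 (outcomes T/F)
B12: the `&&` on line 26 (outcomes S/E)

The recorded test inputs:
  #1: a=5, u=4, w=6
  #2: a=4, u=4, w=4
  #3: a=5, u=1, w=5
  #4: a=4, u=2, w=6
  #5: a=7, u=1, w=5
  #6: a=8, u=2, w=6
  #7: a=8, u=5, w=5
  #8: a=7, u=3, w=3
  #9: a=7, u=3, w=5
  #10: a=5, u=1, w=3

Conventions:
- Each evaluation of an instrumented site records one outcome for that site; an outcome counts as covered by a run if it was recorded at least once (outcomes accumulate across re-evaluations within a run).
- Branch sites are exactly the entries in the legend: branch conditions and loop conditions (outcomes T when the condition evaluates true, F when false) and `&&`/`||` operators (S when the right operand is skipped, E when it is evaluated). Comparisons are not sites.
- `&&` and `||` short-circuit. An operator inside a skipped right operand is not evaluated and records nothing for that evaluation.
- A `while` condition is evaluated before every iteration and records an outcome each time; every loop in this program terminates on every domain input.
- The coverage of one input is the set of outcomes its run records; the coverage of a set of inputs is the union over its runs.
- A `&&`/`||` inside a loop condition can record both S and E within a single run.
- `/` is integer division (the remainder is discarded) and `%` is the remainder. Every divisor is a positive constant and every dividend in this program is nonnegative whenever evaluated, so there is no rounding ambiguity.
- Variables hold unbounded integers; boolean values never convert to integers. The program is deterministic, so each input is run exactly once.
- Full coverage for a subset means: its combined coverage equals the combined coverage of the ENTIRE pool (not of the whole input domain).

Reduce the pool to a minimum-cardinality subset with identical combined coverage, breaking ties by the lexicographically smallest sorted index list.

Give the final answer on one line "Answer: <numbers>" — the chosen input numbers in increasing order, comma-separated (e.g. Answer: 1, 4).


input #1, a=5, u=4, w=6: outcomes B1=T, B2=T, B2=F, B3=S, B3=E, B4=T, B5=E, B7=F, B8=S, B10=T
input #2, a=4, u=4, w=4: outcomes B1=T, B2=F, B3=S, B4=T, B5=E, B7=F, B8=S, B10=F, B11=F, B12=E
input #3, a=5, u=1, w=5: outcomes B1=F, B2=F, B3=S, B4=F, B5=S, B6=F, B7=T, B8=E, B9=F
input #4, a=4, u=2, w=6: outcomes B1=F, B2=F, B3=S, B4=F, B5=S, B6=F, B7=T, B8=E, B9=F
input #5, a=7, u=1, w=5: outcomes B1=F, B2=F, B3=S, B4=F, B5=S, B6=F, B7=T, B8=E, B9=F
input #6, a=8, u=2, w=6: outcomes B1=F, B2=T, B2=F, B3=S, B3=E, B4=F, B5=S, B6=F, B7=T, B8=E, B9=F
input #7, a=8, u=5, w=5: outcomes B1=T, B2=T, B2=F, B3=S, B3=E, B4=F, B5=E, B6=F, B7=F, B8=S, B10=T
input #8, a=7, u=3, w=3: outcomes B1=F, B2=T, B2=F, B3=S, B3=E, B4=F, B5=S, B6=F, B7=F, B8=E, B10=T
input #9, a=7, u=3, w=5: outcomes B1=F, B2=T, B2=F, B3=S, B3=E, B4=F, B5=S, B6=F, B7=F, B8=E, B10=T
input #10, a=5, u=1, w=3: outcomes B1=F, B2=F, B3=S, B4=F, B5=S, B6=F, B7=T, B8=E, B9=F
the full pool covers 20 outcomes: B1=T, B1=F, B2=T, B2=F, B3=S, B3=E, B4=T, B4=F, B5=S, B5=E, B6=F, B7=T, B7=F, B8=S, B8=E, B9=F, B10=T, B10=F, B11=F, B12=E
size 1 is not enough: best union over all size-1 subsets is 11/20
size 2 is not enough: best union over all size-2 subsets is 19/20
inputs {1, 2, 3} (size 3) cover everything; no size-3 subset with a lexicographically smaller index list covers all 20
Answer: 1, 2, 3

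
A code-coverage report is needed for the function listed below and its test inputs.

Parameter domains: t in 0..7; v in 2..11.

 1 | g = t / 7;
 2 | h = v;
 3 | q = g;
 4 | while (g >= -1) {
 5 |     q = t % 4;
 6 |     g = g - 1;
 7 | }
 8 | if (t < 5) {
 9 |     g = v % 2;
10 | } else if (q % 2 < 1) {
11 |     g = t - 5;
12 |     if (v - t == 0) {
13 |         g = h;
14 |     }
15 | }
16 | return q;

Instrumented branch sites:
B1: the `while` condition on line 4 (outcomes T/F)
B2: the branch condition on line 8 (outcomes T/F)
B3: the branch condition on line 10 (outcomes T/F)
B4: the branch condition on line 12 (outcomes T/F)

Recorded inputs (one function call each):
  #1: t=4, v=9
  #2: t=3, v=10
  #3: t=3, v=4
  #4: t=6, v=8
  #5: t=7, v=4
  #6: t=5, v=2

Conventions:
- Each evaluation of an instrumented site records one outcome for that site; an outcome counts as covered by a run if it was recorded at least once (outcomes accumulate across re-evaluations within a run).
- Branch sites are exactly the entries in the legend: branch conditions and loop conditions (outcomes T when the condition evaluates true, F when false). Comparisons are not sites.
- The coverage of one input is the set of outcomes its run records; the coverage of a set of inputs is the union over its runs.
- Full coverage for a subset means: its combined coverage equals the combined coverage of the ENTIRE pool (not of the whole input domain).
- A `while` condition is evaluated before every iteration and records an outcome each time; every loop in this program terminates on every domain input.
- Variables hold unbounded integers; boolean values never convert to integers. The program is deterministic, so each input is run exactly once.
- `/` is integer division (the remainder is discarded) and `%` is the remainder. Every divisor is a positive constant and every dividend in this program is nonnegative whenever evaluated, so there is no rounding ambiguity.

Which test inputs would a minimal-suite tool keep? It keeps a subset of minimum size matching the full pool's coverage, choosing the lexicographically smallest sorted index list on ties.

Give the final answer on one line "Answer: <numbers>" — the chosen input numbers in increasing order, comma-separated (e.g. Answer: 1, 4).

input #1, t=4, v=9: events B1->T, B1->T, B1->F, B2->T; outcomes B1=T, B1=F, B2=T
input #2, t=3, v=10: events B1->T, B1->T, B1->F, B2->T; outcomes B1=T, B1=F, B2=T
input #3, t=3, v=4: events B1->T, B1->T, B1->F, B2->T; outcomes B1=T, B1=F, B2=T
input #4, t=6, v=8: events B1->T, B1->T, B1->F, B2->F, B3->T, B4->F; outcomes B1=T, B1=F, B2=F, B3=T, B4=F
input #5, t=7, v=4: events B1->T, B1->T, B1->T, B1->F, B2->F, B3->F; outcomes B1=T, B1=F, B2=F, B3=F
input #6, t=5, v=2: events B1->T, B1->T, B1->F, B2->F, B3->F; outcomes B1=T, B1=F, B2=F, B3=F
together the pool reaches 7 outcomes: B1=T, B1=F, B2=T, B2=F, B3=T, B3=F, B4=F
checked all size-1 subsets: none covers 7 outcomes (max 5/7)
checked all size-2 subsets: none covers 7 outcomes (max 6/7)
the canonical winner is {1, 4, 5}: size 3, full 7-outcome coverage, earliest index list among size-3 covers

Answer: 1, 4, 5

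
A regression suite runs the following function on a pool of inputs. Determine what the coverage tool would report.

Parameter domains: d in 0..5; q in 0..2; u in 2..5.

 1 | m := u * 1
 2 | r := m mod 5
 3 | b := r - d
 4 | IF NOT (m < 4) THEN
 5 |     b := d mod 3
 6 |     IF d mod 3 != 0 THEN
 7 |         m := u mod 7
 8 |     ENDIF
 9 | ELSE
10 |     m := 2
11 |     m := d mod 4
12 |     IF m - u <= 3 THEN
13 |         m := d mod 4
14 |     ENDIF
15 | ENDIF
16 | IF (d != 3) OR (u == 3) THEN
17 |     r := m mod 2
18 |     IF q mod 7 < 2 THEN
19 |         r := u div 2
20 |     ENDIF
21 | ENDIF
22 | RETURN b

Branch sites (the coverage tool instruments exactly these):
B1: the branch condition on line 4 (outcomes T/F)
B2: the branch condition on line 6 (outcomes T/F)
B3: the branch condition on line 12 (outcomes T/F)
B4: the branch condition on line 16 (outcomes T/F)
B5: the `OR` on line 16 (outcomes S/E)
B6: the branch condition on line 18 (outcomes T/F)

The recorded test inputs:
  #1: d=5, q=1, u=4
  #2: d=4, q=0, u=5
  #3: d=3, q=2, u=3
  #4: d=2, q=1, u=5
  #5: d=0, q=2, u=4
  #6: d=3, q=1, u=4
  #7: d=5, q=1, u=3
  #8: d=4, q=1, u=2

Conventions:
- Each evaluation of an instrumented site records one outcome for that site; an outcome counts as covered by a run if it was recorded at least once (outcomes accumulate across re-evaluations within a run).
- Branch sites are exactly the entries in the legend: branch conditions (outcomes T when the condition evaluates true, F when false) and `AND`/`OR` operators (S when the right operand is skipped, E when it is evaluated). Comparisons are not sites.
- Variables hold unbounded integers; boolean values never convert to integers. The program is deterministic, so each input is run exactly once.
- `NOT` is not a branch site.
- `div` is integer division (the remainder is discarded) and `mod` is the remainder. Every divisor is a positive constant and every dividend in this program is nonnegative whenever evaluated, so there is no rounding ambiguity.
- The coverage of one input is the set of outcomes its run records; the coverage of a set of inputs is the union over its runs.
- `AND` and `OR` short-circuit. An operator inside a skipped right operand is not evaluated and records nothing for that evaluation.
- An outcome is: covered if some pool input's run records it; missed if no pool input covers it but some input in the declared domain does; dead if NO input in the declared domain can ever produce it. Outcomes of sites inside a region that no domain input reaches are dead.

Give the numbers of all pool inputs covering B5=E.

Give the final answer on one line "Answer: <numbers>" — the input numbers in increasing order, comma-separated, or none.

input #1 (d=5, q=1, u=4): misses B5=E
input #2 (d=4, q=0, u=5): misses B5=E
input #3 (d=3, q=2, u=3): covers B5=E
input #4 (d=2, q=1, u=5): misses B5=E
input #5 (d=0, q=2, u=4): misses B5=E
input #6 (d=3, q=1, u=4): covers B5=E
input #7 (d=5, q=1, u=3): misses B5=E
input #8 (d=4, q=1, u=2): misses B5=E

Answer: 3, 6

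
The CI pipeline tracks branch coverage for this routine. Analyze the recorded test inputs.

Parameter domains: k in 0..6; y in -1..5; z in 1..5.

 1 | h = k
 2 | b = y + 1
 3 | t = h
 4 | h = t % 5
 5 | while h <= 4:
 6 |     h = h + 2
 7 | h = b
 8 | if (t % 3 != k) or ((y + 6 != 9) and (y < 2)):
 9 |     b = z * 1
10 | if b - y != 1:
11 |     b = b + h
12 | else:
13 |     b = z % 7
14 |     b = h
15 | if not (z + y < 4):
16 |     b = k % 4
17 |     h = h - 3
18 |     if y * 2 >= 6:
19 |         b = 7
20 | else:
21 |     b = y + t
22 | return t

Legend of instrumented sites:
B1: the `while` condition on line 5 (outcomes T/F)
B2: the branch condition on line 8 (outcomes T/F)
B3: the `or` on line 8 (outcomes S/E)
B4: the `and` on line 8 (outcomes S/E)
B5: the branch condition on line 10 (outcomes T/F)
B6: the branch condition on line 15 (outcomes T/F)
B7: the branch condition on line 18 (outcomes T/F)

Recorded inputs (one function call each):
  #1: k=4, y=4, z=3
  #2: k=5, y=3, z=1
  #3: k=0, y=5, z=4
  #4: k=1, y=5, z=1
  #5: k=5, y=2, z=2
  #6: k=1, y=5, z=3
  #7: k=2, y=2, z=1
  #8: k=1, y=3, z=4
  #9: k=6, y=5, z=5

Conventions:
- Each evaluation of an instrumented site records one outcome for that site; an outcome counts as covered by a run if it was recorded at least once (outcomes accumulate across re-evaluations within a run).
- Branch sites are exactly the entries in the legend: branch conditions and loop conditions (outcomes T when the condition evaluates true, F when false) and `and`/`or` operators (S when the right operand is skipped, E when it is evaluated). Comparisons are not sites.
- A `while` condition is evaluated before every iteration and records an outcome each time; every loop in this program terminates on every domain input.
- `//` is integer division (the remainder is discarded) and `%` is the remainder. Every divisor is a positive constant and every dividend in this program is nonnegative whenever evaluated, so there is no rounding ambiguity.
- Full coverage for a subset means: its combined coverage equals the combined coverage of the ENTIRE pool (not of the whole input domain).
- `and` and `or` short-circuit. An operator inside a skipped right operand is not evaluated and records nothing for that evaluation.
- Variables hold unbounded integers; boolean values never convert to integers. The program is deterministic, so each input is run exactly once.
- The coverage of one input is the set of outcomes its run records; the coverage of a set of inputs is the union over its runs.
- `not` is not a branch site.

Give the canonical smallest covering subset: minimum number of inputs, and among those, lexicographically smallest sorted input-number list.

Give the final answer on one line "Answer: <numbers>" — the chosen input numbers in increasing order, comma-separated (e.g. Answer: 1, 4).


run #1 (k=4, y=4, z=3) runs B1->T, B1->F, B3->S, B2->T, B5->T, B6->T, B7->T; records B1=T, B1=F, B2=T, B3=S, B5=T, B6=T, B7=T
run #2 (k=5, y=3, z=1) runs B1->T, B1->T, B1->T, B1->F, B3->S, B2->T, B5->T, B6->T, B7->T; records B1=T, B1=F, B2=T, B3=S, B5=T, B6=T, B7=T
run #3 (k=0, y=5, z=4) runs B1->T, B1->T, B1->T, B1->F, B3->E, B4->E, B2->F, B5->F, B6->T, B7->T; records B1=T, B1=F, B2=F, B3=E, B4=E, B5=F, B6=T, B7=T
run #4 (k=1, y=5, z=1) runs B1->T, B1->T, B1->F, B3->E, B4->E, B2->F, B5->F, B6->T, B7->T; records B1=T, B1=F, B2=F, B3=E, B4=E, B5=F, B6=T, B7=T
run #5 (k=5, y=2, z=2) runs B1->T, B1->T, B1->T, B1->F, B3->S, B2->T, B5->T, B6->T, B7->F; records B1=T, B1=F, B2=T, B3=S, B5=T, B6=T, B7=F
run #6 (k=1, y=5, z=3) runs B1->T, B1->T, B1->F, B3->E, B4->E, B2->F, B5->F, B6->T, B7->T; records B1=T, B1=F, B2=F, B3=E, B4=E, B5=F, B6=T, B7=T
run #7 (k=2, y=2, z=1) runs B1->T, B1->T, B1->F, B3->E, B4->E, B2->F, B5->F, B6->F; records B1=T, B1=F, B2=F, B3=E, B4=E, B5=F, B6=F
run #8 (k=1, y=3, z=4) runs B1->T, B1->T, B1->F, B3->E, B4->S, B2->F, B5->F, B6->T, B7->T; records B1=T, B1=F, B2=F, B3=E, B4=S, B5=F, B6=T, B7=T
run #9 (k=6, y=5, z=5) runs B1->T, B1->T, B1->F, B3->S, B2->T, B5->T, B6->T, B7->T; records B1=T, B1=F, B2=T, B3=S, B5=T, B6=T, B7=T
the full pool covers 14 outcomes: B1=T, B1=F, B2=T, B2=F, B3=S, B3=E, B4=S, B4=E, B5=T, B5=F, B6=T, B6=F, B7=T, B7=F
no size-1 subset reaches all 14 outcomes (best union: 8/14)
no size-2 subset reaches all 14 outcomes (best union: 12/14)
size 3: inputs {5, 7, 8} cover all 14 outcomes, and no lexicographically smaller subset of this size does
Answer: 5, 7, 8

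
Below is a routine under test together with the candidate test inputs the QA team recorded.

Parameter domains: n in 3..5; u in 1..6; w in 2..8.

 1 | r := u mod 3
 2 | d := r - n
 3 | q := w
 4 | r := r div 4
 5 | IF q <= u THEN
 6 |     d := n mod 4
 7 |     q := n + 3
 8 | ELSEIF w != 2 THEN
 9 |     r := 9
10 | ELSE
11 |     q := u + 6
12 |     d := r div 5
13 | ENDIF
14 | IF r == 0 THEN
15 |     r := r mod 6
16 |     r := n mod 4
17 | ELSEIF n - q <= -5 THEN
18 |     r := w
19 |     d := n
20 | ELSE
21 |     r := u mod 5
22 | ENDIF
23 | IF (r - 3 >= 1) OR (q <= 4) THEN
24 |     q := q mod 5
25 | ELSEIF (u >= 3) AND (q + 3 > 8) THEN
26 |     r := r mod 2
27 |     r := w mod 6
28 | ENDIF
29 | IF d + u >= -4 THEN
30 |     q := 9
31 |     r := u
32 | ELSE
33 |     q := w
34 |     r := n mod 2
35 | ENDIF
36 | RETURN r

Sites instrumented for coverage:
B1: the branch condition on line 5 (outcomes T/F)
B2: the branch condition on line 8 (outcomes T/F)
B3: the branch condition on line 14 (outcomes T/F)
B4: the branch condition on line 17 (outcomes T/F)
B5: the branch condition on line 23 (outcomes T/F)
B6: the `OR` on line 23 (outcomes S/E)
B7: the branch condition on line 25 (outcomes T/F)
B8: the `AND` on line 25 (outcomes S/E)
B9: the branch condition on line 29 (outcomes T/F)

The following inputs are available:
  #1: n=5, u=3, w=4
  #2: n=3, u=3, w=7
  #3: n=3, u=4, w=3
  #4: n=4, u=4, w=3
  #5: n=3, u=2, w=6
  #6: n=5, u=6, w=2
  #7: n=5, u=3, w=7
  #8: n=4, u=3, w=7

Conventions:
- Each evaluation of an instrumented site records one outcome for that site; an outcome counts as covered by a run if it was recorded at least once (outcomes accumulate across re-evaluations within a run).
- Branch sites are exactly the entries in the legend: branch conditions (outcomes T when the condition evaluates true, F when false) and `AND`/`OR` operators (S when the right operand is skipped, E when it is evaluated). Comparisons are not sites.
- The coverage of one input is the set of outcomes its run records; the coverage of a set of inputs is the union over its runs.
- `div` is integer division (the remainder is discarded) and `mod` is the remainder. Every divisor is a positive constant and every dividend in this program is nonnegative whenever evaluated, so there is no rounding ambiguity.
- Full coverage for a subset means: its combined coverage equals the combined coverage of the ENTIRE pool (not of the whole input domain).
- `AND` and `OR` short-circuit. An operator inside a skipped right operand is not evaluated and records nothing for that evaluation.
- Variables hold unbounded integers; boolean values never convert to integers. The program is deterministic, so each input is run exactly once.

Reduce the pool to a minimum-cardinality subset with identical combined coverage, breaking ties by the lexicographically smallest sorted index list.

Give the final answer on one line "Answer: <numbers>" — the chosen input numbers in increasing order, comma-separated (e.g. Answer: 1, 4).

test 1 (n=5, u=3, w=4) fires B1->F, B2->T, B3->F, B4->F, B6->E, B5->T, B9->T; hits B1=F, B2=T, B3=F, B4=F, B5=T, B6=E, B9=T
test 2 (n=3, u=3, w=7) fires B1->F, B2->T, B3->F, B4->F, B6->E, B5->F, B8->E, B7->T, B9->T; hits B1=F, B2=T, B3=F, B4=F, B5=F, B6=E, B7=T, B8=E, B9=T
test 3 (n=3, u=4, w=3) fires B1->T, B3->T, B6->E, B5->F, B8->E, B7->T, B9->T; hits B1=T, B3=T, B5=F, B6=E, B7=T, B8=E, B9=T
test 4 (n=4, u=4, w=3) fires B1->T, B3->T, B6->E, B5->F, B8->E, B7->T, B9->T; hits B1=T, B3=T, B5=F, B6=E, B7=T, B8=E, B9=T
test 5 (n=3, u=2, w=6) fires B1->F, B2->T, B3->F, B4->F, B6->E, B5->F, B8->S, B7->F, B9->T; hits B1=F, B2=T, B3=F, B4=F, B5=F, B6=E, B7=F, B8=S, B9=T
test 6 (n=5, u=6, w=2) fires B1->T, B3->T, B6->E, B5->F, B8->E, B7->T, B9->T; hits B1=T, B3=T, B5=F, B6=E, B7=T, B8=E, B9=T
test 7 (n=5, u=3, w=7) fires B1->F, B2->T, B3->F, B4->F, B6->E, B5->F, B8->E, B7->T, B9->T; hits B1=F, B2=T, B3=F, B4=F, B5=F, B6=E, B7=T, B8=E, B9=T
test 8 (n=4, u=3, w=7) fires B1->F, B2->T, B3->F, B4->F, B6->E, B5->F, B8->E, B7->T, B9->T; hits B1=F, B2=T, B3=F, B4=F, B5=F, B6=E, B7=T, B8=E, B9=T
the full pool covers 14 outcomes: B1=T, B1=F, B2=T, B3=T, B3=F, B4=F, B5=T, B5=F, B6=E, B7=T, B7=F, B8=S, B8=E, B9=T
checked all size-1 subsets: none covers 14 outcomes (max 9/14)
checked all size-2 subsets: none covers 14 outcomes (max 13/14)
size 3: inputs {1, 3, 5} cover all 14 outcomes, and no lexicographically smaller subset of this size does

Answer: 1, 3, 5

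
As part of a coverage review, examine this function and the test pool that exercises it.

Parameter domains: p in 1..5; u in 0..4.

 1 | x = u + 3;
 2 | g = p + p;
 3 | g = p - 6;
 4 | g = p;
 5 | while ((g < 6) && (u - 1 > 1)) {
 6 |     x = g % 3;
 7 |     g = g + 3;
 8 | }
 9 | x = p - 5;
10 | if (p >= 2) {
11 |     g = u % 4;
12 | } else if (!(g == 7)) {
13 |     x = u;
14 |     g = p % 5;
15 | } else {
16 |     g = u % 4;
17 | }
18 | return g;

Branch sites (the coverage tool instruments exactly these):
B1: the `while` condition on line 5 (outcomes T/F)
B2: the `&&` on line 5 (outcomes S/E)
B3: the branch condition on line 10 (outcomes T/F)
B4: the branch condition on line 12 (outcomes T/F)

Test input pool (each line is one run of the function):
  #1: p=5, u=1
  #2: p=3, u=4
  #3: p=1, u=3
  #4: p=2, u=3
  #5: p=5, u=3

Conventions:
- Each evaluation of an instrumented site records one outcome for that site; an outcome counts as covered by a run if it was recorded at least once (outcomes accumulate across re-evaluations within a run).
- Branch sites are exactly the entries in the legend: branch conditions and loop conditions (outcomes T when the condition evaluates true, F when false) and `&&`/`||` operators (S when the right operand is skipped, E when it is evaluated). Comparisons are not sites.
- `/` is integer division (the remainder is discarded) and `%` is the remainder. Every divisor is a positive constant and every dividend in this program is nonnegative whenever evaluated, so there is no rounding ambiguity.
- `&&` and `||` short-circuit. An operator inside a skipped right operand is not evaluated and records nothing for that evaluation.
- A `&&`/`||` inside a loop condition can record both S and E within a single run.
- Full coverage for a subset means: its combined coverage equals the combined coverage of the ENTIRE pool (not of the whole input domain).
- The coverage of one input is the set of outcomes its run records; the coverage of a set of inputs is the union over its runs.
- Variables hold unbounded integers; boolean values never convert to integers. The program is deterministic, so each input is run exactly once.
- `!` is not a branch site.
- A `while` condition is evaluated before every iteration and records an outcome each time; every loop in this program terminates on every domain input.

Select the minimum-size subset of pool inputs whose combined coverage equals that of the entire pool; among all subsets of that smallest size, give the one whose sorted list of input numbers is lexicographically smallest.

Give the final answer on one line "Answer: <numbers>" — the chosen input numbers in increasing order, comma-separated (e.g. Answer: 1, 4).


input #1 (p=5, u=1): covers B1=F, B2=E, B3=T
input #2 (p=3, u=4): covers B1=T, B1=F, B2=S, B2=E, B3=T
input #3 (p=1, u=3): covers B1=T, B1=F, B2=S, B2=E, B3=F, B4=F
input #4 (p=2, u=3): covers B1=T, B1=F, B2=S, B2=E, B3=T
input #5 (p=5, u=3): covers B1=T, B1=F, B2=S, B2=E, B3=T
union over all inputs: B1=T, B1=F, B2=S, B2=E, B3=T, B3=F, B4=F (7 outcomes)
size 1 is not enough: best union over all size-1 subsets is 6/7
size 2: inputs {1, 3} cover all 7 outcomes, and no lexicographically smaller subset of this size does
Answer: 1, 3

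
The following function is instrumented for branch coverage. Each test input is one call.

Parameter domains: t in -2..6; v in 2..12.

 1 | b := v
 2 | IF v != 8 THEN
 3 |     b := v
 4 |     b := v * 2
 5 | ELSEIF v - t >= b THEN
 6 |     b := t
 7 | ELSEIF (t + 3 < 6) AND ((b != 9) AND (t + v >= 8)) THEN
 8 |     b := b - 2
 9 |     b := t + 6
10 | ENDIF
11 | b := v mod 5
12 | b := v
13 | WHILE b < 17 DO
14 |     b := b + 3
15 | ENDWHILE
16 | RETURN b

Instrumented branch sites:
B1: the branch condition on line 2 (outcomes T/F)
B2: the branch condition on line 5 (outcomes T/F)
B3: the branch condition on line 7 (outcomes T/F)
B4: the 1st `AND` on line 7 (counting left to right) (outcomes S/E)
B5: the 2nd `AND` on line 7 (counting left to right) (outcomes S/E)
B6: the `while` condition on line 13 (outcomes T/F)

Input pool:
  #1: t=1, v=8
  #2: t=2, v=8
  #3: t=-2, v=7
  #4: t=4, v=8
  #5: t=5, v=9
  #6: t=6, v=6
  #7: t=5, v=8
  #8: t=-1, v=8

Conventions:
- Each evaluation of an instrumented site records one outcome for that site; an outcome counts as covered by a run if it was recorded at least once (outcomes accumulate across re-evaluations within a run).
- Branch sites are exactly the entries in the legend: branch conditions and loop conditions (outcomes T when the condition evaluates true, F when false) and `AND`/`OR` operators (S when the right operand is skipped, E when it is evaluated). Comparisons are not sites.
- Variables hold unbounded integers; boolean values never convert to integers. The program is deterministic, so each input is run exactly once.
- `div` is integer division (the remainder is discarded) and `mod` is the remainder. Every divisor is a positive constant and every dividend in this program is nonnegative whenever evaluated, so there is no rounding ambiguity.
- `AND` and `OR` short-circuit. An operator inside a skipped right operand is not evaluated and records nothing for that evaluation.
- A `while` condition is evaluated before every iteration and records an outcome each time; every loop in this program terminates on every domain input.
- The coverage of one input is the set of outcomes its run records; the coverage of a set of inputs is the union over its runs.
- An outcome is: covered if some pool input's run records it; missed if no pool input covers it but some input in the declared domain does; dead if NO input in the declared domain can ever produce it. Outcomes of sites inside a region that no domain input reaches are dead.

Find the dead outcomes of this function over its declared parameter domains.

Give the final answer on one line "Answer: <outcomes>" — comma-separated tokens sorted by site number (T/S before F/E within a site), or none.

running all 99 domain inputs and tallying outcomes:
  B5=S: never recorded by any domain input -> dead
  reachable outcomes have witnesses, e.g. B1=T (e.g. t=-2, v=2), B1=F (e.g. t=-2, v=8), B2=T (e.g. t=-2, v=8), B2=F (e.g. t=1, v=8)

Answer: B5=S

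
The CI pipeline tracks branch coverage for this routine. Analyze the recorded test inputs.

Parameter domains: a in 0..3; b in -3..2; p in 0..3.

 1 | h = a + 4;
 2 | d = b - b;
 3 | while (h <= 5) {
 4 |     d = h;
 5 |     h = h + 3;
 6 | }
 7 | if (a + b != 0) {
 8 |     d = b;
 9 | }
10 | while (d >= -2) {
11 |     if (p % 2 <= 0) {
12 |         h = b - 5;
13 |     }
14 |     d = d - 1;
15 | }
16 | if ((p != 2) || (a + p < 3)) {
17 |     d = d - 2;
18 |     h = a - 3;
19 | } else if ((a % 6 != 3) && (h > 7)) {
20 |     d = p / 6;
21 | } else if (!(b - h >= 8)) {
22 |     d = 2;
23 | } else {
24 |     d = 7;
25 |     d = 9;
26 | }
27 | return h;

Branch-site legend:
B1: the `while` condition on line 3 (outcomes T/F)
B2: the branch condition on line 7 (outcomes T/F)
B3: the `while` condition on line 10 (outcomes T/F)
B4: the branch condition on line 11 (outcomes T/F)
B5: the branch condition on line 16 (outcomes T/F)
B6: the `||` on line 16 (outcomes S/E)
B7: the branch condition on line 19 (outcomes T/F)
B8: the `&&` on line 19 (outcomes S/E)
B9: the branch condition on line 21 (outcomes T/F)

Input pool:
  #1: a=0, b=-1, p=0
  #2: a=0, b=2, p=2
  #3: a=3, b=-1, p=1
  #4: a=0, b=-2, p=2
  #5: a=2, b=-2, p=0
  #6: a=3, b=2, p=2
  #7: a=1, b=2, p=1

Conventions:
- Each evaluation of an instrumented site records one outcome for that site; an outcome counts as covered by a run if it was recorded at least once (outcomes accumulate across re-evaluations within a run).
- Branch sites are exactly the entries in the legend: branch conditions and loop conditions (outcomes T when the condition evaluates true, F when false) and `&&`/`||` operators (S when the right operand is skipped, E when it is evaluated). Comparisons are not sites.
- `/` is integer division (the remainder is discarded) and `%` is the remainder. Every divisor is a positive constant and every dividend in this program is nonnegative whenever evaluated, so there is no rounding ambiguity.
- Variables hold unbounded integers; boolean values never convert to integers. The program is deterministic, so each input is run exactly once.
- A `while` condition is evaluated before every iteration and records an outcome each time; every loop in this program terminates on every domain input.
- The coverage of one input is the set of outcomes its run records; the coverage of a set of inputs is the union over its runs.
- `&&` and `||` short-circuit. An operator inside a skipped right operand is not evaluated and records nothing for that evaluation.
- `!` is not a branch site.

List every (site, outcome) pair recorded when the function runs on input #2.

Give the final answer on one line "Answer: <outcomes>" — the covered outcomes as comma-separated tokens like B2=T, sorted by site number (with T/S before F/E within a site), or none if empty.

Tracing the run of input #2 (a=0, b=2, p=2):
  B1->T, B1->F, B2->T, B3->T, B4->T, B3->T, B4->T, B3->T, B4->T, B3->T
  B4->T, B3->T, B4->T, B3->F, B6->E, B5->T
collecting distinct outcomes: B1=T, B1=F, B2=T, B3=T, B3=F, B4=T, B5=T, B6=E

Answer: B1=T, B1=F, B2=T, B3=T, B3=F, B4=T, B5=T, B6=E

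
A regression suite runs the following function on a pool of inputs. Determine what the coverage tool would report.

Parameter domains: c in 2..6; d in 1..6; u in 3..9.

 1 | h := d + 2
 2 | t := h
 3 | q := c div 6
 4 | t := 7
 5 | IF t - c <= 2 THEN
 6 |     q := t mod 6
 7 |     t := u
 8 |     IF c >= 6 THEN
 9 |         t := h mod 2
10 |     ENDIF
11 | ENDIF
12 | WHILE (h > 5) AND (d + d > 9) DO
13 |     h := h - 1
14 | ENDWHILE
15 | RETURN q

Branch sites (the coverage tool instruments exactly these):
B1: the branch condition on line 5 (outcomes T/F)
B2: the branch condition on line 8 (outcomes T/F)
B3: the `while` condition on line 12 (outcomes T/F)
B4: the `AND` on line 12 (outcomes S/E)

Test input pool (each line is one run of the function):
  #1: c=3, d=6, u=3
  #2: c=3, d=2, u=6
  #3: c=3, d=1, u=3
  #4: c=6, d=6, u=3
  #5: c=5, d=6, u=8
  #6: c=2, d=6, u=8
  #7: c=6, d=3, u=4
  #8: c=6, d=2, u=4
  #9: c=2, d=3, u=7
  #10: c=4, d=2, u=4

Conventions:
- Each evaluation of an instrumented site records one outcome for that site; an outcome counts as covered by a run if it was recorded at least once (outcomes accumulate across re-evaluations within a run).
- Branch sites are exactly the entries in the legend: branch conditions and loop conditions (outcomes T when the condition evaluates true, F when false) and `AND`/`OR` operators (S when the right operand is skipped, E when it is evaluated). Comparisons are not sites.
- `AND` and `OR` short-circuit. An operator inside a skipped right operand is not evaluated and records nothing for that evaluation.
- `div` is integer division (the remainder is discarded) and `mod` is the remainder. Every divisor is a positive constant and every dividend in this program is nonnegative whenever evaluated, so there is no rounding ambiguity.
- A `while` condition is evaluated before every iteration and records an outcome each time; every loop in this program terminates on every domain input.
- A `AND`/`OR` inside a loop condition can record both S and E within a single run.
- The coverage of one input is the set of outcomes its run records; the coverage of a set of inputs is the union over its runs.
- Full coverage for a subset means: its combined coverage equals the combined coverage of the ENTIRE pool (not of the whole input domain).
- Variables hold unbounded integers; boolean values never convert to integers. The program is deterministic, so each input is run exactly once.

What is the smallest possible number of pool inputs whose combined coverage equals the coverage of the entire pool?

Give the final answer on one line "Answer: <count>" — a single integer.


input #1, c=3, d=6, u=3: outcomes B1=F, B3=T, B3=F, B4=S, B4=E
input #2, c=3, d=2, u=6: outcomes B1=F, B3=F, B4=S
input #3, c=3, d=1, u=3: outcomes B1=F, B3=F, B4=S
input #4, c=6, d=6, u=3: outcomes B1=T, B2=T, B3=T, B3=F, B4=S, B4=E
input #5, c=5, d=6, u=8: outcomes B1=T, B2=F, B3=T, B3=F, B4=S, B4=E
input #6, c=2, d=6, u=8: outcomes B1=F, B3=T, B3=F, B4=S, B4=E
input #7, c=6, d=3, u=4: outcomes B1=T, B2=T, B3=F, B4=S
input #8, c=6, d=2, u=4: outcomes B1=T, B2=T, B3=F, B4=S
input #9, c=2, d=3, u=7: outcomes B1=F, B3=F, B4=S
input #10, c=4, d=2, u=4: outcomes B1=F, B3=F, B4=S
pool-wide coverage (8 outcomes): B1=T, B1=F, B2=T, B2=F, B3=T, B3=F, B4=S, B4=E
every size-1 subset falls short of the 8 outcomes (best: 6/8)
every size-2 subset falls short of the 8 outcomes (best: 7/8)
at size 3, {1, 4, 5} reaches all 8 outcomes; every lexicographically earlier size-3 subset fails
Answer: 3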